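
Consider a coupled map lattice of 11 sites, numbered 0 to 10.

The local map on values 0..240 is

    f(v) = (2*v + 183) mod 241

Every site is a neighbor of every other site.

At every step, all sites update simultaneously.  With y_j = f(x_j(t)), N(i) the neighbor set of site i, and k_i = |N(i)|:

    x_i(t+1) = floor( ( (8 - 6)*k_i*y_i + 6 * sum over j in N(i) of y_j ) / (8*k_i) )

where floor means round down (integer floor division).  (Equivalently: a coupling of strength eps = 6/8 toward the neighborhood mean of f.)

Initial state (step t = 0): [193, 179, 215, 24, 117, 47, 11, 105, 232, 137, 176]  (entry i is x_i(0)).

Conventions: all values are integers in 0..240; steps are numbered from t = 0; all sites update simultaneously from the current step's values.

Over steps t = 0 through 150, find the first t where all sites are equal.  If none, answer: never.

Simulating step by step:
t=0: [193, 179, 215, 24, 117, 47, 11, 105, 232, 137, 176]  (not all equal)
t=1: [128, 123, 136, 153, 144, 119, 149, 139, 142, 151, 122]  (not all equal)
t=2: [176, 174, 179, 143, 182, 173, 183, 180, 181, 142, 174]  (not all equal)
t=3: [81, 81, 82, 112, 83, 80, 84, 83, 83, 112, 81]  (not all equal)
t=4: [114, 114, 115, 125, 115, 114, 115, 115, 115, 125, 114]  (not all equal)
t=5: [174, 174, 174, 177, 174, 174, 174, 174, 174, 177, 174]  (not all equal)
t=6: [49, 49, 49, 50, 49, 49, 49, 49, 49, 50, 49]  (not all equal)
t=7: [40, 40, 40, 40, 40, 40, 40, 40, 40, 40, 40]  (all equal)

Answer: 7
Key observation: Synchronization is absorbing here: once all sites are equal they stay equal, and step 7 is the first all-equal step.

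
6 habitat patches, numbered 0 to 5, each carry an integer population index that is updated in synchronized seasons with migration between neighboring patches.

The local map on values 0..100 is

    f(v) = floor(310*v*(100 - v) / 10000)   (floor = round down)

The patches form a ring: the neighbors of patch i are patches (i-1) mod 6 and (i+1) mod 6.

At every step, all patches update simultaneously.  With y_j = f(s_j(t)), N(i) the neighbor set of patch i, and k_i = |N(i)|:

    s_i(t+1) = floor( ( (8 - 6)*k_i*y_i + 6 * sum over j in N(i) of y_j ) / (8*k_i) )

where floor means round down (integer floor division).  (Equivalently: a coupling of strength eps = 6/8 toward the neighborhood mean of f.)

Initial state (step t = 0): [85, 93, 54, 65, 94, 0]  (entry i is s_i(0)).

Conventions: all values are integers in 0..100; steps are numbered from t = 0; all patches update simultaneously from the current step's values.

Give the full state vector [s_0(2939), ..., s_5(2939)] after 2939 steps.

Simulating step by step:
t=0: [85, 93, 54, 65, 94, 0]
t=1: [17, 48, 53, 52, 30, 21]
t=2: [58, 64, 77, 72, 64, 53]
t=3: [74, 66, 63, 62, 69, 74]
t=4: [62, 66, 71, 70, 66, 61]
t=5: [71, 68, 66, 65, 69, 71]
t=6: [64, 66, 68, 68, 66, 64]
t=7: [70, 69, 67, 67, 69, 70]
t=8: [65, 66, 67, 67, 66, 65]
t=9: [69, 69, 68, 68, 69, 69]
t=10: [66, 66, 66, 66, 66, 66]
t=11: [69, 69, 69, 69, 69, 69]
t=12: [66, 66, 66, 66, 66, 66]

Answer: [69, 69, 69, 69, 69, 69]
Key observation: The state at step 10, [66, 66, 66, 66, 66, 66], reappears at step 12: the system is in a cycle of period 2 from step 10 on.  Therefore the state at step 2939 equals the state at step 10 + ((2939 - 10) mod 2) = 11, which is [69, 69, 69, 69, 69, 69].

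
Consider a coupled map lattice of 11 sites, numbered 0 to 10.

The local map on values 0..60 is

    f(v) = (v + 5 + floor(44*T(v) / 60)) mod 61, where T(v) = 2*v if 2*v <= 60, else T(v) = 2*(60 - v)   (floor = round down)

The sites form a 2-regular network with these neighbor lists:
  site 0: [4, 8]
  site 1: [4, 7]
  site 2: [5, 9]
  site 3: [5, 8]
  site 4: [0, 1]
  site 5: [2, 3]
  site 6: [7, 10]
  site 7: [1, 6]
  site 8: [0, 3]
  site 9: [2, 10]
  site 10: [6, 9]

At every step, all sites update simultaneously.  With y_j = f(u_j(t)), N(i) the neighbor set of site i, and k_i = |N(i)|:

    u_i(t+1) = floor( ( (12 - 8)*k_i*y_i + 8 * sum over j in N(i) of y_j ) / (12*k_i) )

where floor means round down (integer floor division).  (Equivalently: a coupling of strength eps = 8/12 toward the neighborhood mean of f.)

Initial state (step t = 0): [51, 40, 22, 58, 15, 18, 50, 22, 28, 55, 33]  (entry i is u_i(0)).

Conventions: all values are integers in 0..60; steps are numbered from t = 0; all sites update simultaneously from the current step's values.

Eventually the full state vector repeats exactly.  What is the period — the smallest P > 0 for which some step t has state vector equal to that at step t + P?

Answer: 12
Key observation: The state at step 29, [11, 11, 11, 11, 11, 11, 11, 11, 11, 11, 11], reappears at step 41 — and no state repeats earlier — so the cycle the system enters has period 12.

Derivation:
t=0: [51, 40, 22, 58, 15, 18, 50, 22, 28, 55, 33]
t=1: [21, 38, 38, 22, 21, 37, 27, 26, 8, 27, 10]
t=2: [45, 26, 12, 32, 42, 29, 15, 10, 46, 17, 16]
t=3: [11, 16, 31, 14, 10, 22, 38, 26, 12, 41, 44]
t=4: [31, 27, 29, 44, 35, 38, 11, 22, 35, 13, 12]
t=5: [15, 28, 22, 13, 14, 13, 41, 33, 14, 28, 34]
t=6: [40, 22, 36, 37, 31, 44, 14, 13, 39, 29, 13]
t=7: [14, 37, 13, 12, 29, 13, 37, 45, 13, 22, 30]
t=8: [30, 13, 44, 36, 22, 36, 14, 13, 36, 38, 30]
t=9: [30, 44, 13, 15, 38, 13, 31, 37, 16, 14, 23]
t=10: [25, 13, 37, 41, 14, 38, 10, 14, 34, 25, 18]
t=11: [20, 38, 11, 14, 27, 13, 39, 35, 11, 22, 27]
t=12: [32, 13, 42, 36, 26, 36, 12, 14, 41, 33, 27]
t=13: [12, 28, 14, 14, 20, 14, 27, 36, 14, 12, 20]
t=14: [42, 27, 37, 39, 33, 39, 26, 12, 37, 42, 32]
t=15: [14, 20, 13, 13, 12, 13, 19, 17, 13, 14, 12]
t=16: [36, 44, 37, 37, 42, 37, 43, 50, 37, 36, 41]
t=17: [13, 10, 14, 14, 12, 14, 10, 10, 14, 13, 12]
t=18: [36, 30, 38, 39, 33, 39, 30, 29, 38, 36, 33]
t=19: [15, 16, 14, 13, 16, 13, 16, 17, 14, 15, 16]
t=20: [41, 44, 39, 37, 43, 37, 44, 44, 39, 41, 43]
t=21: [12, 11, 13, 13, 11, 13, 11, 11, 13, 12, 11]
t=22: [34, 32, 36, 37, 32, 37, 32, 32, 36, 34, 32]
t=23: [16, 17, 15, 14, 16, 14, 17, 17, 15, 16, 16]
t=24: [43, 45, 41, 40, 44, 40, 45, 46, 41, 43, 44]
t=25: [11, 10, 12, 12, 11, 12, 10, 10, 12, 11, 11]
t=26: [32, 30, 33, 34, 31, 34, 30, 29, 33, 32, 31]
t=27: [16, 16, 16, 16, 17, 16, 16, 17, 16, 16, 17]
t=28: [44, 45, 44, 44, 44, 44, 45, 44, 44, 44, 44]
t=29: [11, 11, 11, 11, 11, 11, 11, 11, 11, 11, 11]
t=30: [32, 32, 32, 32, 32, 32, 32, 32, 32, 32, 32]
t=31: [17, 17, 17, 17, 17, 17, 17, 17, 17, 17, 17]
t=32: [46, 46, 46, 46, 46, 46, 46, 46, 46, 46, 46]
t=33: [10, 10, 10, 10, 10, 10, 10, 10, 10, 10, 10]
t=34: [29, 29, 29, 29, 29, 29, 29, 29, 29, 29, 29]
t=35: [15, 15, 15, 15, 15, 15, 15, 15, 15, 15, 15]
t=36: [42, 42, 42, 42, 42, 42, 42, 42, 42, 42, 42]
t=37: [12, 12, 12, 12, 12, 12, 12, 12, 12, 12, 12]
t=38: [34, 34, 34, 34, 34, 34, 34, 34, 34, 34, 34]
t=39: [16, 16, 16, 16, 16, 16, 16, 16, 16, 16, 16]
t=40: [44, 44, 44, 44, 44, 44, 44, 44, 44, 44, 44]
t=41: [11, 11, 11, 11, 11, 11, 11, 11, 11, 11, 11]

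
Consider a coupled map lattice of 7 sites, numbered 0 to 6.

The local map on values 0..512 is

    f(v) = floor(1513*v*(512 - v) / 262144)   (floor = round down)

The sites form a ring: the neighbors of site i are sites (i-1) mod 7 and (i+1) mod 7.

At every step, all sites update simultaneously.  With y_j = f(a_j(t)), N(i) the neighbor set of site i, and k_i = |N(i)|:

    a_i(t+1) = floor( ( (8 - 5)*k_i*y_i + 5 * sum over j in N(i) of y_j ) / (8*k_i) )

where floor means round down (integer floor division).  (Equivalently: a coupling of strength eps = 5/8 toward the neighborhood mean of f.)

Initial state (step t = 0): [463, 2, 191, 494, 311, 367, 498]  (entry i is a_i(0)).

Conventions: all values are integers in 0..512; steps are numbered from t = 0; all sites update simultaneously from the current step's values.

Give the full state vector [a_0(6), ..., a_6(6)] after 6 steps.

Answer: [320, 323, 332, 342, 345, 338, 327]

Derivation:
t=0: [463, 2, 191, 494, 311, 367, 498]
t=1: [62, 152, 149, 241, 246, 240, 151]
t=2: [256, 265, 332, 356, 376, 356, 285]
t=3: [376, 367, 346, 319, 310, 328, 358]
t=4: [305, 310, 331, 349, 355, 342, 320]
t=5: [359, 356, 344, 331, 327, 336, 351]
t=6: [320, 323, 332, 342, 345, 338, 327]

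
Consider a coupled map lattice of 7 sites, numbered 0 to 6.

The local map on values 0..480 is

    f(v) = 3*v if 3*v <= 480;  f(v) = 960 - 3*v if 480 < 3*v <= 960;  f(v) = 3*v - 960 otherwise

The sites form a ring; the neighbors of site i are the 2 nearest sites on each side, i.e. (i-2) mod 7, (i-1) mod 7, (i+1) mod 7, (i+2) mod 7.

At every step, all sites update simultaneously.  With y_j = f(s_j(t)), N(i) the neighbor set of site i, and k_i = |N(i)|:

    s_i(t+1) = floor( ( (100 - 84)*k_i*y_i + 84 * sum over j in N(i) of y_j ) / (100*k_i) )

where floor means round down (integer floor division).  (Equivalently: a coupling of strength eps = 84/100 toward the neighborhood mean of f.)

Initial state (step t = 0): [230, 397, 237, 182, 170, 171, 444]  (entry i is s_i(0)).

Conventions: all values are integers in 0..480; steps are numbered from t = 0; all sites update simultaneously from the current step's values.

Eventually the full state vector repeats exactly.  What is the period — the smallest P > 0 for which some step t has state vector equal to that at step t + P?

Simulating step by step:
t=0: [230, 397, 237, 182, 170, 171, 444]
t=1: [315, 311, 326, 355, 383, 387, 353]
t=2: [74, 54, 73, 108, 119, 117, 106]
t=3: [256, 253, 258, 280, 311, 312, 280]
t=4: [142, 161, 143, 111, 98, 100, 112]
t=5: [391, 396, 389, 368, 340, 339, 368]
t=6: [167, 185, 168, 138, 125, 126, 140]
t=7: [421, 432, 420, 405, 410, 410, 406]
t=8: [292, 288, 292, 287, 270, 271, 288]
t=9: [102, 91, 103, 116, 113, 113, 115]
t=10: [314, 318, 315, 320, 335, 335, 319]
t=11: [17, 8, 16, 23, 20, 21, 24]
t=12: [51, 54, 50, 51, 62, 63, 53]
t=13: [163, 155, 161, 168, 166, 166, 170]
t=14: [464, 463, 465, 464, 461, 460, 462]
t=15: [428, 430, 429, 427, 427, 426, 426]
t=16: [323, 323, 324, 323, 321, 320, 322]
t=17: [7, 9, 8, 6, 6, 5, 5]
t=18: [20, 20, 21, 20, 18, 17, 19]
t=19: [58, 60, 59, 57, 57, 56, 56]
t=20: [173, 173, 174, 173, 171, 170, 172]
t=21: [442, 441, 441, 443, 443, 444, 444]
t=22: [367, 366, 366, 367, 369, 369, 368]
t=23: [141, 140, 141, 142, 143, 143, 143]
t=24: [424, 424, 424, 425, 427, 427, 425]
t=25: [314, 313, 314, 316, 316, 316, 316]
t=26: [16, 15, 16, 15, 13, 13, 15]
t=27: [44, 46, 44, 43, 43, 43, 43]
t=28: [132, 131, 132, 131, 129, 129, 131]
t=29: [392, 394, 392, 391, 391, 391, 391]
t=30: [216, 215, 216, 215, 213, 213, 215]
t=31: [315, 313, 315, 316, 316, 316, 316]
t=32: [15, 14, 15, 14, 12, 12, 14]
t=33: [41, 43, 41, 40, 40, 40, 40]
t=34: [123, 122, 123, 122, 120, 120, 122]
t=35: [365, 367, 365, 364, 364, 364, 364]
t=36: [135, 134, 135, 134, 132, 132, 134]
t=37: [401, 403, 401, 400, 400, 400, 400]
t=38: [243, 242, 243, 242, 240, 240, 242]
t=39: [234, 232, 234, 235, 235, 235, 235]
t=40: [258, 257, 258, 257, 255, 255, 257]
t=41: [189, 187, 189, 190, 190, 190, 190]
t=42: [393, 392, 393, 392, 390, 390, 392]
t=43: [215, 217, 215, 214, 214, 214, 214]
t=44: [315, 315, 315, 315, 317, 317, 315]
t=45: [13, 15, 13, 12, 12, 12, 12]
t=46: [39, 38, 39, 38, 36, 36, 38]
t=47: [113, 115, 113, 112, 112, 112, 112]
t=48: [339, 338, 339, 338, 336, 336, 338]
t=49: [53, 55, 53, 52, 52, 52, 52]
t=50: [159, 158, 159, 158, 156, 156, 158]
t=51: [473, 475, 473, 472, 472, 472, 472]
t=52: [459, 458, 459, 458, 456, 456, 458]
t=53: [413, 415, 413, 412, 412, 412, 412]
t=54: [279, 278, 279, 278, 276, 276, 278]
t=55: [126, 124, 126, 127, 127, 127, 127]
t=56: [378, 378, 378, 378, 380, 380, 378]
t=57: [175, 174, 175, 176, 176, 176, 176]
t=58: [434, 434, 434, 433, 432, 432, 433]
t=59: [340, 340, 340, 339, 338, 338, 339]
t=60: [58, 58, 58, 57, 56, 56, 57]
t=61: [172, 172, 172, 171, 170, 170, 171]
t=62: [445, 445, 445, 447, 447, 447, 447]
t=63: [377, 377, 377, 378, 379, 379, 378]
t=64: [172, 172, 172, 174, 174, 174, 174]
t=65: [441, 441, 441, 440, 439, 439, 440]
t=66: [361, 361, 361, 360, 359, 359, 360]
t=67: [121, 121, 121, 120, 119, 119, 120]
t=68: [361, 361, 361, 360, 359, 359, 360]

Answer: 2
Key observation: The state at step 66, [361, 361, 361, 360, 359, 359, 360], reappears at step 68 — and no state repeats earlier — so the cycle the system enters has period 2.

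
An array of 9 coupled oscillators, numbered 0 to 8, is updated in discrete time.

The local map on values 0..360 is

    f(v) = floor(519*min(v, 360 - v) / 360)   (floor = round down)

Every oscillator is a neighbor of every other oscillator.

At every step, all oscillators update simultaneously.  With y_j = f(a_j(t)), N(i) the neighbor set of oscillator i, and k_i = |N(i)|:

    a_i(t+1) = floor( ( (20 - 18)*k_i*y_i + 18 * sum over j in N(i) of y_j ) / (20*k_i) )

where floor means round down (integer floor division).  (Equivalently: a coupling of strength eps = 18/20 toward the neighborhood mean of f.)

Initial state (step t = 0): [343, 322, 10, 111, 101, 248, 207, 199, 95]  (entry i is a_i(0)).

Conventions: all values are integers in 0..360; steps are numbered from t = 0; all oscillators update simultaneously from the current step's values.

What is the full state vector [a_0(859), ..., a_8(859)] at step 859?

Simulating step by step:
t=0: [343, 322, 10, 111, 101, 248, 207, 199, 95]
t=1: [128, 128, 128, 126, 127, 126, 126, 126, 127]
t=2: [182, 182, 182, 182, 182, 182, 182, 182, 182]
t=3: [256, 256, 256, 256, 256, 256, 256, 256, 256]
t=4: [149, 149, 149, 149, 149, 149, 149, 149, 149]
t=5: [214, 214, 214, 214, 214, 214, 214, 214, 214]
t=6: [210, 210, 210, 210, 210, 210, 210, 210, 210]
t=7: [216, 216, 216, 216, 216, 216, 216, 216, 216]
t=8: [207, 207, 207, 207, 207, 207, 207, 207, 207]
t=9: [220, 220, 220, 220, 220, 220, 220, 220, 220]
t=10: [201, 201, 201, 201, 201, 201, 201, 201, 201]
t=11: [229, 229, 229, 229, 229, 229, 229, 229, 229]
t=12: [188, 188, 188, 188, 188, 188, 188, 188, 188]
t=13: [247, 247, 247, 247, 247, 247, 247, 247, 247]
t=14: [162, 162, 162, 162, 162, 162, 162, 162, 162]
t=15: [233, 233, 233, 233, 233, 233, 233, 233, 233]
t=16: [183, 183, 183, 183, 183, 183, 183, 183, 183]
t=17: [255, 255, 255, 255, 255, 255, 255, 255, 255]
t=18: [151, 151, 151, 151, 151, 151, 151, 151, 151]
t=19: [217, 217, 217, 217, 217, 217, 217, 217, 217]
t=20: [206, 206, 206, 206, 206, 206, 206, 206, 206]
t=21: [222, 222, 222, 222, 222, 222, 222, 222, 222]
t=22: [198, 198, 198, 198, 198, 198, 198, 198, 198]
t=23: [233, 233, 233, 233, 233, 233, 233, 233, 233]

Answer: [217, 217, 217, 217, 217, 217, 217, 217, 217]
Key observation: The state at step 15, [233, 233, 233, 233, 233, 233, 233, 233, 233], reappears at step 23: the system is in a cycle of period 8 from step 15 on.  Therefore the state at step 859 equals the state at step 15 + ((859 - 15) mod 8) = 19, which is [217, 217, 217, 217, 217, 217, 217, 217, 217].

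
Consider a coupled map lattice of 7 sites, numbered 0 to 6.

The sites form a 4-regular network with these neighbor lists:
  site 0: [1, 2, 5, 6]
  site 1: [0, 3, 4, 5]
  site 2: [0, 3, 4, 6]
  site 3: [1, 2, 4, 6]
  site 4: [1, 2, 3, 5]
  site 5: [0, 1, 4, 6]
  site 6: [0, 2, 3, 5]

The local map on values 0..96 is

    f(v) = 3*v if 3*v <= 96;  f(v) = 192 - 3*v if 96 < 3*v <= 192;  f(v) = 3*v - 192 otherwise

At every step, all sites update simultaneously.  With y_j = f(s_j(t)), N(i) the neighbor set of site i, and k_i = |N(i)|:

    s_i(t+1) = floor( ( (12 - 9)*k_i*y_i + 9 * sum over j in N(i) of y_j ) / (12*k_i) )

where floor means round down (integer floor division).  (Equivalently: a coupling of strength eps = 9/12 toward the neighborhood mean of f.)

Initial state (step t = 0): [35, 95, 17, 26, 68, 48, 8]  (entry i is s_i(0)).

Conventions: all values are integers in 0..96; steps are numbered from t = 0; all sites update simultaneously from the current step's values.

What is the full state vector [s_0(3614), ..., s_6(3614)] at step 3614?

Answer: [22, 23, 24, 24, 24, 22, 23]
Key observation: The state at step 21, [14, 15, 16, 16, 16, 14, 15], reappears at step 26: the system is in a cycle of period 5 from step 21 on.  Therefore the state at step 3614 equals the state at step 21 + ((3614 - 21) mod 5) = 24, which is [22, 23, 24, 24, 24, 22, 23].

Derivation:
t=0: [35, 95, 17, 26, 68, 48, 8]
t=1: [62, 65, 50, 53, 53, 52, 55]
t=2: [21, 21, 29, 27, 29, 21, 28]
t=3: [71, 70, 80, 80, 76, 71, 76]
t=4: [28, 28, 38, 37, 34, 26, 34]
t=5: [82, 83, 84, 84, 82, 84, 82]
t=6: [56, 57, 56, 57, 57, 56, 57]
t=7: [22, 22, 22, 21, 22, 22, 22]
t=8: [66, 65, 65, 65, 65, 66, 65]
t=9: [4, 4, 3, 3, 3, 4, 4]
t=10: [11, 10, 10, 10, 10, 11, 10]
t=11: [31, 31, 30, 30, 30, 31, 31]
t=12: [92, 91, 91, 91, 91, 92, 91]
t=13: [82, 82, 81, 81, 81, 82, 82]
t=14: [53, 52, 52, 52, 52, 53, 52]
t=15: [34, 34, 35, 36, 35, 34, 34]
t=16: [89, 88, 87, 87, 87, 89, 88]
t=17: [72, 72, 70, 70, 70, 72, 72]
t=18: [22, 21, 20, 20, 20, 22, 21]
t=19: [63, 63, 61, 61, 61, 63, 63]
t=20: [4, 5, 6, 6, 6, 4, 5]
t=21: [14, 15, 16, 16, 16, 14, 15]
t=22: [44, 45, 46, 46, 46, 44, 45]
t=23: [57, 57, 55, 55, 55, 57, 57]
t=24: [22, 23, 24, 24, 24, 22, 23]
t=25: [68, 69, 70, 70, 70, 68, 69]
t=26: [14, 15, 16, 16, 16, 14, 15]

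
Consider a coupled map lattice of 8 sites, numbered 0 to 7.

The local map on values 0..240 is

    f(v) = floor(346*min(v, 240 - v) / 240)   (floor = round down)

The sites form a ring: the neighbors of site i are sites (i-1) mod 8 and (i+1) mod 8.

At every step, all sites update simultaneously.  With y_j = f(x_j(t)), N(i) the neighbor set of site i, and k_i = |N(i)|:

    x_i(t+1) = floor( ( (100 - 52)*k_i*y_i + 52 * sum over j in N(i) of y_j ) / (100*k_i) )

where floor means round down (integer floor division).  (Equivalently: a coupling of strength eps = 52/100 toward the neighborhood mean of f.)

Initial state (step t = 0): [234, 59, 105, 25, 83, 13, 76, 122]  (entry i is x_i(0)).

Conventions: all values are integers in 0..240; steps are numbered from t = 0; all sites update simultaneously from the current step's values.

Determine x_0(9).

Simulating step by step:
t=0: [234, 59, 105, 25, 83, 13, 76, 122]
t=1: [70, 82, 103, 87, 71, 67, 101, 112]
t=2: [120, 121, 134, 125, 106, 110, 136, 140]
t=3: [164, 166, 160, 158, 156, 154, 150, 152]
t=4: [112, 109, 113, 118, 120, 124, 126, 122]
t=5: [162, 159, 162, 168, 170, 167, 166, 166]
t=6: [111, 113, 110, 104, 102, 103, 105, 107]
t=7: [158, 160, 156, 150, 147, 148, 151, 154]
t=8: [118, 117, 121, 128, 132, 131, 127, 123]
t=9: [168, 169, 167, 162, 157, 157, 162, 166]

Answer: x_0(9) = 168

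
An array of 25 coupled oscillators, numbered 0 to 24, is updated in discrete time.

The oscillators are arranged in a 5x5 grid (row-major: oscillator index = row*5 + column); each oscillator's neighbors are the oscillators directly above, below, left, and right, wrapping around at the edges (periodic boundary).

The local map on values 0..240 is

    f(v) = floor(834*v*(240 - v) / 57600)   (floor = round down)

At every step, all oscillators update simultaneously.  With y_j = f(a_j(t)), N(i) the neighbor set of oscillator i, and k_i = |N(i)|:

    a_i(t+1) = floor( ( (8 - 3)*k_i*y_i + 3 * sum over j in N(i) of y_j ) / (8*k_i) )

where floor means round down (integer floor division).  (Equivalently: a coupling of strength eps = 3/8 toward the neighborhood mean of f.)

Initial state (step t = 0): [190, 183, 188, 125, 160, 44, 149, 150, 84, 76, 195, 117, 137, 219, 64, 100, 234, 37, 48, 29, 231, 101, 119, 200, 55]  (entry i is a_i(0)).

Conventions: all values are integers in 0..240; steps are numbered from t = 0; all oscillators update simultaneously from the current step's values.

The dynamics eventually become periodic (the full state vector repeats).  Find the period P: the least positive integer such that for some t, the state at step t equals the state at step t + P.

Answer: 4
Key observation: The state at step 16, [205, 205, 205, 205, 205, 205, 205, 205, 205, 205, 205, 205, 205, 205, 205, 205, 205, 205, 205, 205, 205, 205, 205, 205, 205], reappears at step 20 — and no state repeats earlier — so the cycle the system enters has period 4.

Derivation:
t=0: [190, 183, 188, 125, 160, 44, 149, 150, 84, 76, 195, 117, 137, 219, 64, 100, 234, 37, 48, 29, 231, 101, 119, 200, 55]
t=1: [131, 157, 159, 189, 178, 137, 186, 190, 178, 174, 144, 181, 181, 105, 145, 151, 80, 120, 118, 115, 83, 165, 183, 137, 131]
t=2: [198, 184, 173, 153, 166, 194, 154, 146, 160, 171, 195, 160, 162, 195, 197, 194, 184, 195, 207, 205, 191, 178, 167, 193, 199]
t=3: [130, 152, 171, 181, 166, 137, 181, 191, 180, 163, 132, 176, 173, 134, 125, 128, 149, 136, 107, 108, 133, 156, 164, 136, 124]
t=4: [202, 188, 168, 162, 180, 197, 161, 145, 160, 182, 202, 169, 170, 197, 204, 205, 194, 197, 205, 206, 204, 190, 184, 197, 204]
t=5: [118, 145, 172, 173, 149, 128, 174, 191, 177, 148, 116, 164, 165, 129, 111, 106, 130, 128, 108, 102, 109, 134, 145, 126, 111]
t=6: [205, 194, 171, 173, 195, 202, 171, 147, 166, 195, 204, 183, 180, 199, 205, 205, 204, 203, 206, 204, 206, 204, 198, 202, 205]
t=7: [108, 132, 163, 159, 126, 116, 161, 186, 167, 127, 110, 144, 151, 124, 107, 103, 110, 112, 104, 104, 102, 109, 121, 115, 106]
t=8: [206, 201, 182, 188, 204, 205, 186, 159, 179, 204, 206, 199, 192, 203, 206, 204, 205, 205, 205, 204, 203, 206, 205, 205, 205]
t=9: [103, 117, 145, 136, 108, 106, 139, 171, 149, 110, 103, 118, 131, 113, 102, 105, 104, 105, 103, 104, 106, 103, 107, 106, 104]
t=10: [204, 205, 198, 203, 205, 204, 201, 181, 196, 205, 204, 206, 202, 205, 203, 204, 204, 205, 204, 204, 204, 204, 204, 204, 204]
t=11: [105, 106, 119, 109, 104, 106, 114, 140, 121, 105, 105, 104, 112, 106, 106, 106, 105, 104, 105, 106, 106, 105, 107, 106, 105]
t=12: [204, 205, 206, 206, 204, 205, 205, 204, 206, 205, 204, 204, 205, 205, 205, 205, 204, 204, 204, 205, 205, 205, 205, 205, 204]
t=13: [105, 103, 101, 101, 105, 103, 103, 104, 101, 103, 105, 105, 103, 103, 103, 103, 105, 105, 105, 103, 103, 103, 103, 103, 105]
t=14: [204, 204, 203, 203, 204, 204, 204, 203, 203, 204, 204, 204, 204, 204, 204, 204, 204, 204, 204, 204, 204, 204, 204, 204, 204]
t=15: [106, 106, 107, 107, 106, 106, 106, 107, 107, 106, 106, 106, 106, 106, 106, 106, 106, 106, 106, 106, 106, 106, 106, 106, 106]
t=16: [205, 205, 205, 205, 205, 205, 205, 205, 205, 205, 205, 205, 205, 205, 205, 205, 205, 205, 205, 205, 205, 205, 205, 205, 205]
t=17: [103, 103, 103, 103, 103, 103, 103, 103, 103, 103, 103, 103, 103, 103, 103, 103, 103, 103, 103, 103, 103, 103, 103, 103, 103]
t=18: [204, 204, 204, 204, 204, 204, 204, 204, 204, 204, 204, 204, 204, 204, 204, 204, 204, 204, 204, 204, 204, 204, 204, 204, 204]
t=19: [106, 106, 106, 106, 106, 106, 106, 106, 106, 106, 106, 106, 106, 106, 106, 106, 106, 106, 106, 106, 106, 106, 106, 106, 106]
t=20: [205, 205, 205, 205, 205, 205, 205, 205, 205, 205, 205, 205, 205, 205, 205, 205, 205, 205, 205, 205, 205, 205, 205, 205, 205]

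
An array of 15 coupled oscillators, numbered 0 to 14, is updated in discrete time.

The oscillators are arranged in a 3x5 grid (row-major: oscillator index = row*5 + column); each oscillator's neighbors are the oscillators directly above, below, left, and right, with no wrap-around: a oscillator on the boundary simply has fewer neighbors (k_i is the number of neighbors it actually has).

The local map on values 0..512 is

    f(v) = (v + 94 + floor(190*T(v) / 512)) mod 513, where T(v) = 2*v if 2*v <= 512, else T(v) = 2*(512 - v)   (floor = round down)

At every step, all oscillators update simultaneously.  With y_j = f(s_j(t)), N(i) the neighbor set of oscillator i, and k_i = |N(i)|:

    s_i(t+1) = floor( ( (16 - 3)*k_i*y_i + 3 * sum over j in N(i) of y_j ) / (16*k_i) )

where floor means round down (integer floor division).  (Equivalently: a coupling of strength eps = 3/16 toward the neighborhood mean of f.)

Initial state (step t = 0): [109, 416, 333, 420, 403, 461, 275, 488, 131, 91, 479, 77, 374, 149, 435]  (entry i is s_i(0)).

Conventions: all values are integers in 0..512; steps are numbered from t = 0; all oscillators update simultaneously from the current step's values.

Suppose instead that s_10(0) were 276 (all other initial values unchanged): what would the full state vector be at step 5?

Simulating step by step:
t=0: [109, 416, 333, 420, 403, 461, 275, 488, 131, 91, 276, 77, 374, 149, 435]
t=1: [243, 77, 51, 83, 82, 85, 46, 91, 297, 233, 54, 192, 88, 315, 116]
t=2: [47, 207, 192, 221, 260, 219, 195, 234, 78, 441, 215, 385, 245, 70, 291]
t=3: [229, 433, 437, 432, 74, 453, 421, 458, 245, 78, 430, 105, 54, 191, 56]
t=4: [413, 98, 73, 77, 208, 102, 79, 79, 43, 212, 90, 244, 201, 370, 216]
t=5: [104, 246, 224, 238, 435, 254, 223, 237, 182, 444, 229, 62, 379, 113, 430]

Answer: [104, 246, 224, 238, 435, 254, 223, 237, 182, 444, 229, 62, 379, 113, 430]
Key observation: This trace re-runs the system from the modified initial state.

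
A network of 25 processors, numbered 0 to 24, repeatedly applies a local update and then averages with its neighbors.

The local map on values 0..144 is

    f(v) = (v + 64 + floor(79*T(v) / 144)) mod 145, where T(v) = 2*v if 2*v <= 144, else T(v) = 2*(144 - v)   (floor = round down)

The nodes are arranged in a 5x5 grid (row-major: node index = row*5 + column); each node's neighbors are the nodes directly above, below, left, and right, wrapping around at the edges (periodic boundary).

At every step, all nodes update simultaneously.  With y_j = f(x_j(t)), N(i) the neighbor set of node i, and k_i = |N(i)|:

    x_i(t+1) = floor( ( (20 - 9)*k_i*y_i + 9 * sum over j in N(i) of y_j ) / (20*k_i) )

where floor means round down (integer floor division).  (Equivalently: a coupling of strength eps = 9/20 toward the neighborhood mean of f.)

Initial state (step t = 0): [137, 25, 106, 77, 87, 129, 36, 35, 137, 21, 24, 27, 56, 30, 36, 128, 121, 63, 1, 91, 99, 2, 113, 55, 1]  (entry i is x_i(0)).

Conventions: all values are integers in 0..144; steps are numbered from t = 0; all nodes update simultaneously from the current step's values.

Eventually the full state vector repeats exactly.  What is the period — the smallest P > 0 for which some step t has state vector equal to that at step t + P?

Simulating step by step:
t=0: [137, 25, 106, 77, 87, 129, 36, 35, 137, 21, 24, 27, 56, 30, 36, 128, 121, 63, 1, 91, 99, 2, 113, 55, 1]
t=1: [70, 101, 79, 63, 71, 82, 125, 109, 84, 96, 106, 105, 68, 103, 123, 70, 69, 54, 67, 75, 66, 72, 60, 48, 62]
t=2: [65, 67, 63, 53, 62, 67, 65, 65, 65, 67, 66, 64, 59, 64, 65, 64, 60, 43, 53, 64, 59, 64, 45, 33, 50]
t=3: [53, 56, 45, 48, 45, 57, 55, 53, 52, 56, 56, 51, 42, 49, 55, 51, 43, 19, 44, 47, 43, 46, 34, 83, 43]
t=4: [27, 30, 31, 24, 17, 36, 33, 25, 27, 32, 33, 23, 23, 20, 31, 21, 23, 74, 29, 18, 13, 29, 96, 56, 16]
t=5: [117, 126, 118, 105, 106, 134, 128, 119, 118, 126, 128, 116, 106, 112, 123, 108, 108, 84, 103, 107, 100, 112, 77, 65, 90]
t=6: [65, 64, 65, 64, 65, 63, 64, 65, 65, 64, 64, 65, 66, 65, 65, 65, 66, 67, 64, 66, 66, 66, 66, 60, 65]
t=7: [54, 53, 54, 52, 54, 52, 53, 55, 54, 53, 53, 55, 56, 55, 54, 55, 56, 57, 53, 55, 56, 56, 55, 48, 54]
t=8: [31, 31, 31, 28, 31, 29, 30, 33, 31, 30, 30, 33, 35, 33, 32, 34, 35, 36, 30, 33, 34, 35, 32, 24, 31]
t=9: [129, 129, 128, 123, 127, 125, 127, 131, 128, 127, 128, 132, 135, 131, 130, 133, 136, 136, 127, 131, 133, 135, 130, 119, 128]
t=10: [64, 63, 64, 64, 64, 64, 64, 63, 64, 64, 64, 63, 63, 63, 64, 63, 63, 63, 64, 64, 63, 63, 63, 64, 64]
t=11: [52, 51, 52, 53, 53, 53, 52, 51, 52, 53, 52, 51, 51, 51, 52, 51, 51, 51, 52, 52, 51, 51, 51, 52, 52]
t=12: [27, 26, 27, 29, 29, 29, 27, 26, 27, 29, 27, 25, 25, 26, 27, 25, 25, 25, 27, 27, 25, 25, 25, 27, 27]
t=13: [120, 118, 119, 122, 123, 122, 119, 118, 120, 123, 119, 116, 116, 118, 120, 116, 116, 116, 119, 119, 116, 116, 116, 120, 120]
t=14: [65, 65, 65, 65, 65, 65, 65, 65, 65, 65, 65, 65, 65, 65, 65, 65, 65, 65, 65, 65, 65, 65, 65, 65, 65]
t=15: [55, 55, 55, 55, 55, 55, 55, 55, 55, 55, 55, 55, 55, 55, 55, 55, 55, 55, 55, 55, 55, 55, 55, 55, 55]
t=16: [34, 34, 34, 34, 34, 34, 34, 34, 34, 34, 34, 34, 34, 34, 34, 34, 34, 34, 34, 34, 34, 34, 34, 34, 34]
t=17: [135, 135, 135, 135, 135, 135, 135, 135, 135, 135, 135, 135, 135, 135, 135, 135, 135, 135, 135, 135, 135, 135, 135, 135, 135]
t=18: [63, 63, 63, 63, 63, 63, 63, 63, 63, 63, 63, 63, 63, 63, 63, 63, 63, 63, 63, 63, 63, 63, 63, 63, 63]
t=19: [51, 51, 51, 51, 51, 51, 51, 51, 51, 51, 51, 51, 51, 51, 51, 51, 51, 51, 51, 51, 51, 51, 51, 51, 51]
t=20: [25, 25, 25, 25, 25, 25, 25, 25, 25, 25, 25, 25, 25, 25, 25, 25, 25, 25, 25, 25, 25, 25, 25, 25, 25]
t=21: [116, 116, 116, 116, 116, 116, 116, 116, 116, 116, 116, 116, 116, 116, 116, 116, 116, 116, 116, 116, 116, 116, 116, 116, 116]
t=22: [65, 65, 65, 65, 65, 65, 65, 65, 65, 65, 65, 65, 65, 65, 65, 65, 65, 65, 65, 65, 65, 65, 65, 65, 65]

Answer: 8
Key observation: The state at step 14, [65, 65, 65, 65, 65, 65, 65, 65, 65, 65, 65, 65, 65, 65, 65, 65, 65, 65, 65, 65, 65, 65, 65, 65, 65], reappears at step 22 — and no state repeats earlier — so the cycle the system enters has period 8.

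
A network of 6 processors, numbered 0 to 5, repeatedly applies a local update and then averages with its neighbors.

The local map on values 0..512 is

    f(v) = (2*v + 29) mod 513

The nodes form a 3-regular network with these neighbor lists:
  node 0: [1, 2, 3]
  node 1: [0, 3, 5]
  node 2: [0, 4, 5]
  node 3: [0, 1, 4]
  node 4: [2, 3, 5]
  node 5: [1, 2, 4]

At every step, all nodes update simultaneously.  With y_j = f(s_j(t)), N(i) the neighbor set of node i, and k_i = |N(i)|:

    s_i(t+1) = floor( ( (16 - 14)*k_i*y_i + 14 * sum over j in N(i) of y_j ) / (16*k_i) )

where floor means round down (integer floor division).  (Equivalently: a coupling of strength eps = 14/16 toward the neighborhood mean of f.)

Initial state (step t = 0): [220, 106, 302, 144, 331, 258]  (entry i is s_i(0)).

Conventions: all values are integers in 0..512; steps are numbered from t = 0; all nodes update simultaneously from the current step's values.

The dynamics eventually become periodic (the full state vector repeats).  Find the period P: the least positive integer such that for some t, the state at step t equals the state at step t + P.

Answer: 18
Key observation: The state at step 68, [74, 72, 71, 71, 74, 73], reappears at step 86 — and no state repeats earlier — so the cycle the system enters has period 18.

Derivation:
t=0: [220, 106, 302, 144, 331, 258]
t=1: [256, 268, 213, 298, 159, 161]
t=2: [184, 149, 268, 138, 311, 292]
t=3: [249, 274, 191, 289, 150, 163]
t=4: [167, 143, 254, 130, 291, 278]
t=5: [228, 250, 158, 262, 124, 136]
t=6: [177, 242, 353, 231, 234, 223]
t=7: [255, 393, 422, 318, 408, 269]
t=8: [240, 105, 165, 211, 206, 296]
t=9: [369, 341, 353, 403, 322, 316]
t=10: [248, 235, 191, 218, 221, 187]
t=11: [402, 319, 309, 344, 431, 453]
t=12: [183, 295, 343, 274, 268, 247]
t=13: [157, 150, 158, 169, 87, 106]
t=14: [346, 318, 272, 301, 303, 285]
t=15: [122, 139, 128, 155, 92, 108]
t=16: [305, 288, 248, 273, 280, 265]
t=17: [64, 79, 73, 93, 44, 58]
t=18: [187, 174, 144, 161, 170, 157]
t=19: [355, 367, 364, 379, 341, 352]
t=20: [252, 241, 218, 230, 240, 229]
t=21: [429, 354, 354, 364, 483, 494]
t=22: [248, 355, 424, 345, 343, 334]
t=23: [233, 145, 161, 154, 245, 254]
t=24: [355, 289, 197, 281, 208, 200]
t=25: [201, 225, 373, 232, 326, 334]
t=26: [413, 383, 261, 376, 294, 288]
t=27: [214, 240, 161, 245, 129, 135]
t=28: [309, 285, 348, 366, 227, 371]
t=29: [176, 197, 281, 236, 269, 260]
t=30: [339, 320, 147, 312, 186, 166]
t=31: [204, 222, 319, 236, 290, 301]
t=32: [383, 367, 209, 356, 237, 225]
t=33: [305, 319, 424, 330, 399, 409]
t=34: [218, 204, 271, 195, 294, 284]
t=35: [324, 336, 197, 345, 176, 185]
t=36: [258, 247, 328, 239, 347, 339]
t=37: [204, 215, 148, 136, 280, 138]
t=38: [371, 361, 279, 321, 281, 288]
t=39: [169, 177, 134, 187, 104, 125]
t=40: [361, 353, 294, 338, 315, 302]
t=41: [180, 188, 160, 200, 139, 152]
t=42: [393, 386, 343, 374, 362, 351]
t=43: [257, 264, 246, 275, 229, 240]
t=44: [38, 181, 300, 171, 230, 220]
t=45: [269, 324, 324, 333, 339, 349]
t=46: [155, 151, 155, 142, 187, 179]
t=47: [329, 344, 371, 352, 353, 361]
t=48: [220, 209, 217, 202, 236, 229]
t=49: [450, 461, 482, 467, 466, 472]
t=50: [451, 441, 446, 436, 461, 455]
t=51: [400, 409, 424, 414, 411, 416]
t=52: [343, 335, 337, 331, 350, 345]
t=53: [186, 194, 205, 198, 194, 198]
t=54: [423, 417, 417, 413, 428, 424]
t=55: [349, 355, 364, 358, 354, 358]
t=56: [231, 226, 225, 222, 234, 231]
t=57: [479, 484, 491, 487, 483, 486]
t=58: [488, 484, 483, 481, 490, 488]
t=59: [482, 486, 491, 489, 485, 487]
t=60: [491, 488, 486, 485, 493, 490]
t=61: [489, 493, 497, 495, 491, 494]
t=62: [504, 501, 500, 499, 505, 503]
t=63: [4, 6, 10, 8, 5, 7]
t=64: [44, 41, 40, 39, 44, 43]
t=65: [110, 112, 115, 114, 111, 112]
t=66: [255, 253, 252, 251, 255, 254]
t=67: [20, 22, 24, 23, 21, 22]
t=68: [74, 72, 71, 71, 74, 73]
t=69: [172, 174, 175, 175, 172, 173]
t=70: [377, 375, 374, 374, 377, 376]
t=71: [265, 267, 268, 268, 265, 266]
t=72: [50, 48, 47, 47, 50, 49]
t=73: [124, 126, 127, 127, 124, 125]
t=74: [281, 279, 278, 278, 281, 280]
t=75: [73, 75, 76, 76, 73, 74]
t=76: [179, 177, 176, 176, 179, 178]
t=77: [382, 384, 385, 385, 382, 383]
t=78: [284, 282, 281, 281, 284, 283]
t=79: [79, 81, 82, 82, 79, 80]
t=80: [191, 189, 188, 188, 191, 190]
t=81: [406, 408, 409, 409, 406, 407]
t=82: [332, 330, 329, 329, 332, 331]
t=83: [175, 177, 178, 178, 175, 176]
t=84: [383, 381, 380, 380, 383, 382]
t=85: [277, 279, 280, 280, 277, 278]
t=86: [74, 72, 71, 71, 74, 73]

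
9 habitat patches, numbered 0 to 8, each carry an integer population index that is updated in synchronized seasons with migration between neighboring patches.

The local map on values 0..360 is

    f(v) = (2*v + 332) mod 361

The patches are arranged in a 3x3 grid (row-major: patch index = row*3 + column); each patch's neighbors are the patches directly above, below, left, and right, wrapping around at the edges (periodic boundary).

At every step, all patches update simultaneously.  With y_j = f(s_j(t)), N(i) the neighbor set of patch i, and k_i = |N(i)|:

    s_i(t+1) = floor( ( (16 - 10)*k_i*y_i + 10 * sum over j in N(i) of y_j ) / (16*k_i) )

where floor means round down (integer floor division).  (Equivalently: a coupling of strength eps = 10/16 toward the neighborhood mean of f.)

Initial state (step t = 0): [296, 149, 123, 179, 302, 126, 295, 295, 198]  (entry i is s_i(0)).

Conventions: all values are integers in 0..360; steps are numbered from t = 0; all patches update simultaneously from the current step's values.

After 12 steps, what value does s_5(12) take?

Simulating step by step:
t=0: [296, 149, 123, 179, 302, 126, 295, 295, 198]
t=1: [234, 231, 190, 254, 239, 203, 190, 182, 133]
t=2: [168, 160, 194, 127, 117, 130, 251, 242, 253]
t=3: [269, 259, 282, 217, 208, 228, 157, 148, 167]
t=4: [154, 144, 166, 98, 88, 110, 226, 216, 238]
t=5: [228, 217, 240, 168, 158, 181, 112, 102, 125]
t=6: [124, 113, 137, 252, 241, 266, 193, 182, 206]
t=7: [224, 213, 182, 169, 157, 127, 241, 230, 176]
t=8: [142, 130, 225, 219, 206, 280, 153, 141, 233]
t=9: [191, 178, 136, 131, 117, 95, 202, 189, 147]
t=10: [260, 302, 263, 201, 244, 208, 192, 257, 219]
t=11: [160, 156, 116, 99, 95, 55, 182, 158, 118]
t=12: [263, 253, 210, 199, 188, 146, 274, 261, 219]

Answer: s_5(12) = 146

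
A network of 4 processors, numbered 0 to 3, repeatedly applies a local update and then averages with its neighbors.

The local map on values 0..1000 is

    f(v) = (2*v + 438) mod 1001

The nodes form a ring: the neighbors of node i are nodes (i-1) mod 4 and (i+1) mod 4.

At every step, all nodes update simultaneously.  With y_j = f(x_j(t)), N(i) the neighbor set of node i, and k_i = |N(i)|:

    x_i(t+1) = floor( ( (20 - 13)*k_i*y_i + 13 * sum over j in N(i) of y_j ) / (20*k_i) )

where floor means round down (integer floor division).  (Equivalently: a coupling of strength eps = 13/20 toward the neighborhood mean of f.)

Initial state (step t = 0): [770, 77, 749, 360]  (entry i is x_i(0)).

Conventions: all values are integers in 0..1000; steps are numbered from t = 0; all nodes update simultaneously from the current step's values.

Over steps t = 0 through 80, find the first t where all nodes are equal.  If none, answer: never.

Simulating step by step:
t=0: [770, 77, 749, 360]  (not all equal)
t=1: [585, 828, 570, 676]  (not all equal)
t=2: [498, 417, 488, 660]  (not all equal)
t=3: [485, 369, 478, 539]  (not all equal)
t=4: [366, 321, 361, 440]  (not all equal)
t=5: [187, 134, 184, 217]  (not all equal)
t=6: [797, 772, 794, 831]  (not all equal)
t=7: [361, 360, 359, 51]  (not all equal)
t=8: [282, 157, 280, 291]  (not all equal)
t=9: [250, 587, 599, 331]  (not all equal)
t=10: [559, 725, 453, 545]  (not all equal)
t=11: [653, 602, 579, 476]  (not all equal)
t=12: [594, 659, 543, 571]  (not all equal)
t=13: [652, 637, 616, 575]  (not all equal)
t=14: [681, 707, 656, 663]  (not all equal)
t=15: [804, 800, 786, 770]  (not all equal)
t=16: [344, 29, 332, 358]  (not all equal)
t=17: [254, 247, 246, 127]  (not all equal)
t=18: [858, 935, 853, 851]  (not all equal)
t=19: [197, 202, 194, 143]  (not all equal)
t=20: [800, 833, 798, 792]  (not all equal)
t=21: [52, 57, 50, 29]  (not all equal)
t=22: [530, 544, 528, 524]  (not all equal)
t=23: [502, 505, 500, 491]  (not all equal)
t=24: [435, 441, 434, 432]  (not all equal)
t=25: [308, 310, 308, 304]  (not all equal)
t=26: [51, 54, 51, 50]  (not all equal)
t=27: [541, 542, 541, 539]  (not all equal)
t=28: [518, 519, 518, 517]  (not all equal)
t=29: [473, 473, 473, 472]  (not all equal)
t=30: [382, 383, 382, 382]  (not all equal)
t=31: [201, 201, 201, 201]  (all equal)

Answer: 31
Key observation: Synchronization is absorbing here: once all nodes are equal they stay equal, and step 31 is the first all-equal step.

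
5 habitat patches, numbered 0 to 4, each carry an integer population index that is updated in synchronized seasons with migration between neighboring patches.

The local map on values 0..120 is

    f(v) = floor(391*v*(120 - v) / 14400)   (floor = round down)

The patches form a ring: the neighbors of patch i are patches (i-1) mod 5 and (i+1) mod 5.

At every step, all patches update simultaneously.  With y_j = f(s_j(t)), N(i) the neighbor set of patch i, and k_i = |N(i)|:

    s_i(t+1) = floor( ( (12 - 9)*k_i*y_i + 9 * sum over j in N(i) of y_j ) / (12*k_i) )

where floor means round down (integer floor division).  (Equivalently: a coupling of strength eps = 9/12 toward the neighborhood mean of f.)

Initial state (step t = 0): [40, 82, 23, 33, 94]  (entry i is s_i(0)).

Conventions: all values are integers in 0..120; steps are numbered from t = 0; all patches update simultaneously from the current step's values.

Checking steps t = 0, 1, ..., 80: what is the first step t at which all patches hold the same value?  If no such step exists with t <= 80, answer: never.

Answer: 6
Key observation: Synchronization is absorbing here: once all patches are equal they stay equal, and step 6 is the first all-equal step.

Derivation:
t=0: [40, 82, 23, 33, 94]  (not all equal)
t=1: [77, 75, 75, 66, 77]  (not all equal)
t=2: [89, 90, 92, 91, 91]  (not all equal)
t=3: [72, 71, 71, 70, 72]  (not all equal)
t=4: [93, 93, 94, 93, 93]  (not all equal)
t=5: [68, 67, 67, 67, 68]  (not all equal)
t=6: [96, 96, 96, 96, 96]  (all equal)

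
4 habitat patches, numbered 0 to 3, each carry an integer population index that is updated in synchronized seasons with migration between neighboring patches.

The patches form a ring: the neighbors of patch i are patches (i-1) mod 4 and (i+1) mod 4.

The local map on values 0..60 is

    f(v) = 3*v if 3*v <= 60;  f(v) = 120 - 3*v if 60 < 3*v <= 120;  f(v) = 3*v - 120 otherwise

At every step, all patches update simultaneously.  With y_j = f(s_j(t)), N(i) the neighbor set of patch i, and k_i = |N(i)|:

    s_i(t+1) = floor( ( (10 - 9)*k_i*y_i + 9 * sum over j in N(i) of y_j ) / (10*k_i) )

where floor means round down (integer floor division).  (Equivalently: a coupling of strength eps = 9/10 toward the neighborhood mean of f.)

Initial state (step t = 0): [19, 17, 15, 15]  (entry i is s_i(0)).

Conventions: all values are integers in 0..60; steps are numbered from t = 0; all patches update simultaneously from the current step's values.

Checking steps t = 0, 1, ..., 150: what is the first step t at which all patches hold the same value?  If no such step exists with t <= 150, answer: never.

Answer: 4
Key observation: Synchronization is absorbing here: once all patches are equal they stay equal, and step 4 is the first all-equal step.

Derivation:
t=0: [19, 17, 15, 15]  (not all equal)
t=1: [48, 51, 47, 50]  (not all equal)
t=2: [30, 23, 30, 23]  (not all equal)
t=3: [48, 32, 48, 32]  (not all equal)
t=4: [24, 24, 24, 24]  (all equal)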